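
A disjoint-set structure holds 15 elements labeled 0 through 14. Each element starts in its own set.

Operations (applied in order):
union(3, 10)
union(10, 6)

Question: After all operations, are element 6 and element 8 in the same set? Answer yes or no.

Answer: no

Derivation:
Step 1: union(3, 10) -> merged; set of 3 now {3, 10}
Step 2: union(10, 6) -> merged; set of 10 now {3, 6, 10}
Set of 6: {3, 6, 10}; 8 is not a member.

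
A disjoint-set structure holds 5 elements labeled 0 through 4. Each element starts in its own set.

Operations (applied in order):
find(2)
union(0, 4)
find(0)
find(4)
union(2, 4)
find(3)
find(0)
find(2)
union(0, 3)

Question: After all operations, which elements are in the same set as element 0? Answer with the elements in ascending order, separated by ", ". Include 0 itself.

Answer: 0, 2, 3, 4

Derivation:
Step 1: find(2) -> no change; set of 2 is {2}
Step 2: union(0, 4) -> merged; set of 0 now {0, 4}
Step 3: find(0) -> no change; set of 0 is {0, 4}
Step 4: find(4) -> no change; set of 4 is {0, 4}
Step 5: union(2, 4) -> merged; set of 2 now {0, 2, 4}
Step 6: find(3) -> no change; set of 3 is {3}
Step 7: find(0) -> no change; set of 0 is {0, 2, 4}
Step 8: find(2) -> no change; set of 2 is {0, 2, 4}
Step 9: union(0, 3) -> merged; set of 0 now {0, 2, 3, 4}
Component of 0: {0, 2, 3, 4}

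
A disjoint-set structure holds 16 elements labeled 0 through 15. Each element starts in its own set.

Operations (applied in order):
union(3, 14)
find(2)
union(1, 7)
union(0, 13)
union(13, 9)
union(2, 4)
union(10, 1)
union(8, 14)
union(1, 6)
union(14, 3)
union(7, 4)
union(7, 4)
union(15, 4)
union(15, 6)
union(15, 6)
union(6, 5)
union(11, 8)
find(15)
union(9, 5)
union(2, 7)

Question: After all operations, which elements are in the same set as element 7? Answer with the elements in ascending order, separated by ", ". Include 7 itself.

Step 1: union(3, 14) -> merged; set of 3 now {3, 14}
Step 2: find(2) -> no change; set of 2 is {2}
Step 3: union(1, 7) -> merged; set of 1 now {1, 7}
Step 4: union(0, 13) -> merged; set of 0 now {0, 13}
Step 5: union(13, 9) -> merged; set of 13 now {0, 9, 13}
Step 6: union(2, 4) -> merged; set of 2 now {2, 4}
Step 7: union(10, 1) -> merged; set of 10 now {1, 7, 10}
Step 8: union(8, 14) -> merged; set of 8 now {3, 8, 14}
Step 9: union(1, 6) -> merged; set of 1 now {1, 6, 7, 10}
Step 10: union(14, 3) -> already same set; set of 14 now {3, 8, 14}
Step 11: union(7, 4) -> merged; set of 7 now {1, 2, 4, 6, 7, 10}
Step 12: union(7, 4) -> already same set; set of 7 now {1, 2, 4, 6, 7, 10}
Step 13: union(15, 4) -> merged; set of 15 now {1, 2, 4, 6, 7, 10, 15}
Step 14: union(15, 6) -> already same set; set of 15 now {1, 2, 4, 6, 7, 10, 15}
Step 15: union(15, 6) -> already same set; set of 15 now {1, 2, 4, 6, 7, 10, 15}
Step 16: union(6, 5) -> merged; set of 6 now {1, 2, 4, 5, 6, 7, 10, 15}
Step 17: union(11, 8) -> merged; set of 11 now {3, 8, 11, 14}
Step 18: find(15) -> no change; set of 15 is {1, 2, 4, 5, 6, 7, 10, 15}
Step 19: union(9, 5) -> merged; set of 9 now {0, 1, 2, 4, 5, 6, 7, 9, 10, 13, 15}
Step 20: union(2, 7) -> already same set; set of 2 now {0, 1, 2, 4, 5, 6, 7, 9, 10, 13, 15}
Component of 7: {0, 1, 2, 4, 5, 6, 7, 9, 10, 13, 15}

Answer: 0, 1, 2, 4, 5, 6, 7, 9, 10, 13, 15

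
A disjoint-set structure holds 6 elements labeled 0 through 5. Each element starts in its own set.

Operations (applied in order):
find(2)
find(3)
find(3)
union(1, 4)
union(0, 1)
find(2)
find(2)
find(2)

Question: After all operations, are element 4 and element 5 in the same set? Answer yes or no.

Answer: no

Derivation:
Step 1: find(2) -> no change; set of 2 is {2}
Step 2: find(3) -> no change; set of 3 is {3}
Step 3: find(3) -> no change; set of 3 is {3}
Step 4: union(1, 4) -> merged; set of 1 now {1, 4}
Step 5: union(0, 1) -> merged; set of 0 now {0, 1, 4}
Step 6: find(2) -> no change; set of 2 is {2}
Step 7: find(2) -> no change; set of 2 is {2}
Step 8: find(2) -> no change; set of 2 is {2}
Set of 4: {0, 1, 4}; 5 is not a member.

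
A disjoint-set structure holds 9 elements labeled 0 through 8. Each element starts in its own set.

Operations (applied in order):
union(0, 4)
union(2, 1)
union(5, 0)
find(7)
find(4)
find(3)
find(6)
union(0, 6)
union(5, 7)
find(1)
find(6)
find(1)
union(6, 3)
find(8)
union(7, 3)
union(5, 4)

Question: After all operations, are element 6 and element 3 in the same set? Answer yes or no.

Step 1: union(0, 4) -> merged; set of 0 now {0, 4}
Step 2: union(2, 1) -> merged; set of 2 now {1, 2}
Step 3: union(5, 0) -> merged; set of 5 now {0, 4, 5}
Step 4: find(7) -> no change; set of 7 is {7}
Step 5: find(4) -> no change; set of 4 is {0, 4, 5}
Step 6: find(3) -> no change; set of 3 is {3}
Step 7: find(6) -> no change; set of 6 is {6}
Step 8: union(0, 6) -> merged; set of 0 now {0, 4, 5, 6}
Step 9: union(5, 7) -> merged; set of 5 now {0, 4, 5, 6, 7}
Step 10: find(1) -> no change; set of 1 is {1, 2}
Step 11: find(6) -> no change; set of 6 is {0, 4, 5, 6, 7}
Step 12: find(1) -> no change; set of 1 is {1, 2}
Step 13: union(6, 3) -> merged; set of 6 now {0, 3, 4, 5, 6, 7}
Step 14: find(8) -> no change; set of 8 is {8}
Step 15: union(7, 3) -> already same set; set of 7 now {0, 3, 4, 5, 6, 7}
Step 16: union(5, 4) -> already same set; set of 5 now {0, 3, 4, 5, 6, 7}
Set of 6: {0, 3, 4, 5, 6, 7}; 3 is a member.

Answer: yes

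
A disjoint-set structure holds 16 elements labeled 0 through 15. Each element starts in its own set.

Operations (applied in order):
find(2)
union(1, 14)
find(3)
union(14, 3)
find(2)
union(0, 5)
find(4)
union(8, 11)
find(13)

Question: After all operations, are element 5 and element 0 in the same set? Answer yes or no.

Answer: yes

Derivation:
Step 1: find(2) -> no change; set of 2 is {2}
Step 2: union(1, 14) -> merged; set of 1 now {1, 14}
Step 3: find(3) -> no change; set of 3 is {3}
Step 4: union(14, 3) -> merged; set of 14 now {1, 3, 14}
Step 5: find(2) -> no change; set of 2 is {2}
Step 6: union(0, 5) -> merged; set of 0 now {0, 5}
Step 7: find(4) -> no change; set of 4 is {4}
Step 8: union(8, 11) -> merged; set of 8 now {8, 11}
Step 9: find(13) -> no change; set of 13 is {13}
Set of 5: {0, 5}; 0 is a member.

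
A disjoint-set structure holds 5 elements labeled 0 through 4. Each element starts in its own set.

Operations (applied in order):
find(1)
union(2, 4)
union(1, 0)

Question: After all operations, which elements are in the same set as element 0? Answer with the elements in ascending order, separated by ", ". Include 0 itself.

Answer: 0, 1

Derivation:
Step 1: find(1) -> no change; set of 1 is {1}
Step 2: union(2, 4) -> merged; set of 2 now {2, 4}
Step 3: union(1, 0) -> merged; set of 1 now {0, 1}
Component of 0: {0, 1}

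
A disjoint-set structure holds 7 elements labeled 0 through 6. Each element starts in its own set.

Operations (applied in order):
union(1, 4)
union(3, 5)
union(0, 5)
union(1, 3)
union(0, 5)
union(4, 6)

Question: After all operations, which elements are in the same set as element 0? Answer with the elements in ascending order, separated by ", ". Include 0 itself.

Answer: 0, 1, 3, 4, 5, 6

Derivation:
Step 1: union(1, 4) -> merged; set of 1 now {1, 4}
Step 2: union(3, 5) -> merged; set of 3 now {3, 5}
Step 3: union(0, 5) -> merged; set of 0 now {0, 3, 5}
Step 4: union(1, 3) -> merged; set of 1 now {0, 1, 3, 4, 5}
Step 5: union(0, 5) -> already same set; set of 0 now {0, 1, 3, 4, 5}
Step 6: union(4, 6) -> merged; set of 4 now {0, 1, 3, 4, 5, 6}
Component of 0: {0, 1, 3, 4, 5, 6}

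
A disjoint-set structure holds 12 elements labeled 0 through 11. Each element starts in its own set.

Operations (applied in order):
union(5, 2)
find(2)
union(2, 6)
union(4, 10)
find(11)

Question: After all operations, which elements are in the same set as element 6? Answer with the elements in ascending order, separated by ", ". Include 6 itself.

Step 1: union(5, 2) -> merged; set of 5 now {2, 5}
Step 2: find(2) -> no change; set of 2 is {2, 5}
Step 3: union(2, 6) -> merged; set of 2 now {2, 5, 6}
Step 4: union(4, 10) -> merged; set of 4 now {4, 10}
Step 5: find(11) -> no change; set of 11 is {11}
Component of 6: {2, 5, 6}

Answer: 2, 5, 6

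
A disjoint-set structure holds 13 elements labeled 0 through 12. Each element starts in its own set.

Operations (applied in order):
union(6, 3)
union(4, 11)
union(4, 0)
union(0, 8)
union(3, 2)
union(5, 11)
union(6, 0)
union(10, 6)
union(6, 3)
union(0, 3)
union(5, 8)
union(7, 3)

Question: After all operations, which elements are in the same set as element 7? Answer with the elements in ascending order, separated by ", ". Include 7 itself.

Step 1: union(6, 3) -> merged; set of 6 now {3, 6}
Step 2: union(4, 11) -> merged; set of 4 now {4, 11}
Step 3: union(4, 0) -> merged; set of 4 now {0, 4, 11}
Step 4: union(0, 8) -> merged; set of 0 now {0, 4, 8, 11}
Step 5: union(3, 2) -> merged; set of 3 now {2, 3, 6}
Step 6: union(5, 11) -> merged; set of 5 now {0, 4, 5, 8, 11}
Step 7: union(6, 0) -> merged; set of 6 now {0, 2, 3, 4, 5, 6, 8, 11}
Step 8: union(10, 6) -> merged; set of 10 now {0, 2, 3, 4, 5, 6, 8, 10, 11}
Step 9: union(6, 3) -> already same set; set of 6 now {0, 2, 3, 4, 5, 6, 8, 10, 11}
Step 10: union(0, 3) -> already same set; set of 0 now {0, 2, 3, 4, 5, 6, 8, 10, 11}
Step 11: union(5, 8) -> already same set; set of 5 now {0, 2, 3, 4, 5, 6, 8, 10, 11}
Step 12: union(7, 3) -> merged; set of 7 now {0, 2, 3, 4, 5, 6, 7, 8, 10, 11}
Component of 7: {0, 2, 3, 4, 5, 6, 7, 8, 10, 11}

Answer: 0, 2, 3, 4, 5, 6, 7, 8, 10, 11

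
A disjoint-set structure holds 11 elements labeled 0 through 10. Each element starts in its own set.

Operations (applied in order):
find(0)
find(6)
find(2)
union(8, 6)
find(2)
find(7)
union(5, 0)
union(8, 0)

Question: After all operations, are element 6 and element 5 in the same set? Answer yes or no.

Answer: yes

Derivation:
Step 1: find(0) -> no change; set of 0 is {0}
Step 2: find(6) -> no change; set of 6 is {6}
Step 3: find(2) -> no change; set of 2 is {2}
Step 4: union(8, 6) -> merged; set of 8 now {6, 8}
Step 5: find(2) -> no change; set of 2 is {2}
Step 6: find(7) -> no change; set of 7 is {7}
Step 7: union(5, 0) -> merged; set of 5 now {0, 5}
Step 8: union(8, 0) -> merged; set of 8 now {0, 5, 6, 8}
Set of 6: {0, 5, 6, 8}; 5 is a member.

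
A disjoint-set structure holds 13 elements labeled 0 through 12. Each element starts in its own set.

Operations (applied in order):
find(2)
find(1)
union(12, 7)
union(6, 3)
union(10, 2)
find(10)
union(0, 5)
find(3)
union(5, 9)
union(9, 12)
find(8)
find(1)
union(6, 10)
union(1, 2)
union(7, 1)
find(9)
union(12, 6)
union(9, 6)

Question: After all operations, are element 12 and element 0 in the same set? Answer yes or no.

Step 1: find(2) -> no change; set of 2 is {2}
Step 2: find(1) -> no change; set of 1 is {1}
Step 3: union(12, 7) -> merged; set of 12 now {7, 12}
Step 4: union(6, 3) -> merged; set of 6 now {3, 6}
Step 5: union(10, 2) -> merged; set of 10 now {2, 10}
Step 6: find(10) -> no change; set of 10 is {2, 10}
Step 7: union(0, 5) -> merged; set of 0 now {0, 5}
Step 8: find(3) -> no change; set of 3 is {3, 6}
Step 9: union(5, 9) -> merged; set of 5 now {0, 5, 9}
Step 10: union(9, 12) -> merged; set of 9 now {0, 5, 7, 9, 12}
Step 11: find(8) -> no change; set of 8 is {8}
Step 12: find(1) -> no change; set of 1 is {1}
Step 13: union(6, 10) -> merged; set of 6 now {2, 3, 6, 10}
Step 14: union(1, 2) -> merged; set of 1 now {1, 2, 3, 6, 10}
Step 15: union(7, 1) -> merged; set of 7 now {0, 1, 2, 3, 5, 6, 7, 9, 10, 12}
Step 16: find(9) -> no change; set of 9 is {0, 1, 2, 3, 5, 6, 7, 9, 10, 12}
Step 17: union(12, 6) -> already same set; set of 12 now {0, 1, 2, 3, 5, 6, 7, 9, 10, 12}
Step 18: union(9, 6) -> already same set; set of 9 now {0, 1, 2, 3, 5, 6, 7, 9, 10, 12}
Set of 12: {0, 1, 2, 3, 5, 6, 7, 9, 10, 12}; 0 is a member.

Answer: yes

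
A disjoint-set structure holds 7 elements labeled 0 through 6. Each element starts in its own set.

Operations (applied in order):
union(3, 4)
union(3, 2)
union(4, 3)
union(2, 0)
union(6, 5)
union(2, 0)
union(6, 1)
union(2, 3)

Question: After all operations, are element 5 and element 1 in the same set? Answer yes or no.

Step 1: union(3, 4) -> merged; set of 3 now {3, 4}
Step 2: union(3, 2) -> merged; set of 3 now {2, 3, 4}
Step 3: union(4, 3) -> already same set; set of 4 now {2, 3, 4}
Step 4: union(2, 0) -> merged; set of 2 now {0, 2, 3, 4}
Step 5: union(6, 5) -> merged; set of 6 now {5, 6}
Step 6: union(2, 0) -> already same set; set of 2 now {0, 2, 3, 4}
Step 7: union(6, 1) -> merged; set of 6 now {1, 5, 6}
Step 8: union(2, 3) -> already same set; set of 2 now {0, 2, 3, 4}
Set of 5: {1, 5, 6}; 1 is a member.

Answer: yes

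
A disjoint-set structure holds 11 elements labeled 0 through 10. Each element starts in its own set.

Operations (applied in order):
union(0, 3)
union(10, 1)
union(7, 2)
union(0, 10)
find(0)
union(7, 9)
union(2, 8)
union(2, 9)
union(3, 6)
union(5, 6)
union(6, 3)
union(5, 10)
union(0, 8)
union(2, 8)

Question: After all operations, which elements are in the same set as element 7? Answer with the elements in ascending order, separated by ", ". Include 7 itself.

Answer: 0, 1, 2, 3, 5, 6, 7, 8, 9, 10

Derivation:
Step 1: union(0, 3) -> merged; set of 0 now {0, 3}
Step 2: union(10, 1) -> merged; set of 10 now {1, 10}
Step 3: union(7, 2) -> merged; set of 7 now {2, 7}
Step 4: union(0, 10) -> merged; set of 0 now {0, 1, 3, 10}
Step 5: find(0) -> no change; set of 0 is {0, 1, 3, 10}
Step 6: union(7, 9) -> merged; set of 7 now {2, 7, 9}
Step 7: union(2, 8) -> merged; set of 2 now {2, 7, 8, 9}
Step 8: union(2, 9) -> already same set; set of 2 now {2, 7, 8, 9}
Step 9: union(3, 6) -> merged; set of 3 now {0, 1, 3, 6, 10}
Step 10: union(5, 6) -> merged; set of 5 now {0, 1, 3, 5, 6, 10}
Step 11: union(6, 3) -> already same set; set of 6 now {0, 1, 3, 5, 6, 10}
Step 12: union(5, 10) -> already same set; set of 5 now {0, 1, 3, 5, 6, 10}
Step 13: union(0, 8) -> merged; set of 0 now {0, 1, 2, 3, 5, 6, 7, 8, 9, 10}
Step 14: union(2, 8) -> already same set; set of 2 now {0, 1, 2, 3, 5, 6, 7, 8, 9, 10}
Component of 7: {0, 1, 2, 3, 5, 6, 7, 8, 9, 10}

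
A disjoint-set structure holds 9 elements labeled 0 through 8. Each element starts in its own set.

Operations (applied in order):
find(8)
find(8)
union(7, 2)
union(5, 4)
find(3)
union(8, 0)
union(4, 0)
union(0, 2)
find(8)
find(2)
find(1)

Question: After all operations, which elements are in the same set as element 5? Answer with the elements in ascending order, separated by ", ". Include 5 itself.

Answer: 0, 2, 4, 5, 7, 8

Derivation:
Step 1: find(8) -> no change; set of 8 is {8}
Step 2: find(8) -> no change; set of 8 is {8}
Step 3: union(7, 2) -> merged; set of 7 now {2, 7}
Step 4: union(5, 4) -> merged; set of 5 now {4, 5}
Step 5: find(3) -> no change; set of 3 is {3}
Step 6: union(8, 0) -> merged; set of 8 now {0, 8}
Step 7: union(4, 0) -> merged; set of 4 now {0, 4, 5, 8}
Step 8: union(0, 2) -> merged; set of 0 now {0, 2, 4, 5, 7, 8}
Step 9: find(8) -> no change; set of 8 is {0, 2, 4, 5, 7, 8}
Step 10: find(2) -> no change; set of 2 is {0, 2, 4, 5, 7, 8}
Step 11: find(1) -> no change; set of 1 is {1}
Component of 5: {0, 2, 4, 5, 7, 8}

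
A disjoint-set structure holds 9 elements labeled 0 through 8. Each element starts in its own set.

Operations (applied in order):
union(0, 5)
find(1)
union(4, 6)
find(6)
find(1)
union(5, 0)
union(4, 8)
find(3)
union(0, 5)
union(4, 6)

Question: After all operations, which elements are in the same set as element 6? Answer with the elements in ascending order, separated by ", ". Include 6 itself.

Answer: 4, 6, 8

Derivation:
Step 1: union(0, 5) -> merged; set of 0 now {0, 5}
Step 2: find(1) -> no change; set of 1 is {1}
Step 3: union(4, 6) -> merged; set of 4 now {4, 6}
Step 4: find(6) -> no change; set of 6 is {4, 6}
Step 5: find(1) -> no change; set of 1 is {1}
Step 6: union(5, 0) -> already same set; set of 5 now {0, 5}
Step 7: union(4, 8) -> merged; set of 4 now {4, 6, 8}
Step 8: find(3) -> no change; set of 3 is {3}
Step 9: union(0, 5) -> already same set; set of 0 now {0, 5}
Step 10: union(4, 6) -> already same set; set of 4 now {4, 6, 8}
Component of 6: {4, 6, 8}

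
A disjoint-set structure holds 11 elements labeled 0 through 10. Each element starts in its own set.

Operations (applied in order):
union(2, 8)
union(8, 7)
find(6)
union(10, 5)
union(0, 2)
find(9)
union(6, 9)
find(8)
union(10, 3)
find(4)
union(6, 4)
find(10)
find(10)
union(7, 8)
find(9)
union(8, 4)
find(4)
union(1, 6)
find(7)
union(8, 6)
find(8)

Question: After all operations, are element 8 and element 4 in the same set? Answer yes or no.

Answer: yes

Derivation:
Step 1: union(2, 8) -> merged; set of 2 now {2, 8}
Step 2: union(8, 7) -> merged; set of 8 now {2, 7, 8}
Step 3: find(6) -> no change; set of 6 is {6}
Step 4: union(10, 5) -> merged; set of 10 now {5, 10}
Step 5: union(0, 2) -> merged; set of 0 now {0, 2, 7, 8}
Step 6: find(9) -> no change; set of 9 is {9}
Step 7: union(6, 9) -> merged; set of 6 now {6, 9}
Step 8: find(8) -> no change; set of 8 is {0, 2, 7, 8}
Step 9: union(10, 3) -> merged; set of 10 now {3, 5, 10}
Step 10: find(4) -> no change; set of 4 is {4}
Step 11: union(6, 4) -> merged; set of 6 now {4, 6, 9}
Step 12: find(10) -> no change; set of 10 is {3, 5, 10}
Step 13: find(10) -> no change; set of 10 is {3, 5, 10}
Step 14: union(7, 8) -> already same set; set of 7 now {0, 2, 7, 8}
Step 15: find(9) -> no change; set of 9 is {4, 6, 9}
Step 16: union(8, 4) -> merged; set of 8 now {0, 2, 4, 6, 7, 8, 9}
Step 17: find(4) -> no change; set of 4 is {0, 2, 4, 6, 7, 8, 9}
Step 18: union(1, 6) -> merged; set of 1 now {0, 1, 2, 4, 6, 7, 8, 9}
Step 19: find(7) -> no change; set of 7 is {0, 1, 2, 4, 6, 7, 8, 9}
Step 20: union(8, 6) -> already same set; set of 8 now {0, 1, 2, 4, 6, 7, 8, 9}
Step 21: find(8) -> no change; set of 8 is {0, 1, 2, 4, 6, 7, 8, 9}
Set of 8: {0, 1, 2, 4, 6, 7, 8, 9}; 4 is a member.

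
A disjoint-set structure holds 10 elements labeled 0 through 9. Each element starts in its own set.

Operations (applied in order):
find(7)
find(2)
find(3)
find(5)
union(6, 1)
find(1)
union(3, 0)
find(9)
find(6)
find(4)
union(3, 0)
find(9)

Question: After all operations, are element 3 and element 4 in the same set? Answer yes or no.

Answer: no

Derivation:
Step 1: find(7) -> no change; set of 7 is {7}
Step 2: find(2) -> no change; set of 2 is {2}
Step 3: find(3) -> no change; set of 3 is {3}
Step 4: find(5) -> no change; set of 5 is {5}
Step 5: union(6, 1) -> merged; set of 6 now {1, 6}
Step 6: find(1) -> no change; set of 1 is {1, 6}
Step 7: union(3, 0) -> merged; set of 3 now {0, 3}
Step 8: find(9) -> no change; set of 9 is {9}
Step 9: find(6) -> no change; set of 6 is {1, 6}
Step 10: find(4) -> no change; set of 4 is {4}
Step 11: union(3, 0) -> already same set; set of 3 now {0, 3}
Step 12: find(9) -> no change; set of 9 is {9}
Set of 3: {0, 3}; 4 is not a member.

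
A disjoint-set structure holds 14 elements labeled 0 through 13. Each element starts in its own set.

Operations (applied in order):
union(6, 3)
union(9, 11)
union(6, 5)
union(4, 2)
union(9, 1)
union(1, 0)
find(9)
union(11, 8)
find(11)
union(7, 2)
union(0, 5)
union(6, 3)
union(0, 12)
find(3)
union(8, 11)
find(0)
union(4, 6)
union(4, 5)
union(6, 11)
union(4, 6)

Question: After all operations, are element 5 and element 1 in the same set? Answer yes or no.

Step 1: union(6, 3) -> merged; set of 6 now {3, 6}
Step 2: union(9, 11) -> merged; set of 9 now {9, 11}
Step 3: union(6, 5) -> merged; set of 6 now {3, 5, 6}
Step 4: union(4, 2) -> merged; set of 4 now {2, 4}
Step 5: union(9, 1) -> merged; set of 9 now {1, 9, 11}
Step 6: union(1, 0) -> merged; set of 1 now {0, 1, 9, 11}
Step 7: find(9) -> no change; set of 9 is {0, 1, 9, 11}
Step 8: union(11, 8) -> merged; set of 11 now {0, 1, 8, 9, 11}
Step 9: find(11) -> no change; set of 11 is {0, 1, 8, 9, 11}
Step 10: union(7, 2) -> merged; set of 7 now {2, 4, 7}
Step 11: union(0, 5) -> merged; set of 0 now {0, 1, 3, 5, 6, 8, 9, 11}
Step 12: union(6, 3) -> already same set; set of 6 now {0, 1, 3, 5, 6, 8, 9, 11}
Step 13: union(0, 12) -> merged; set of 0 now {0, 1, 3, 5, 6, 8, 9, 11, 12}
Step 14: find(3) -> no change; set of 3 is {0, 1, 3, 5, 6, 8, 9, 11, 12}
Step 15: union(8, 11) -> already same set; set of 8 now {0, 1, 3, 5, 6, 8, 9, 11, 12}
Step 16: find(0) -> no change; set of 0 is {0, 1, 3, 5, 6, 8, 9, 11, 12}
Step 17: union(4, 6) -> merged; set of 4 now {0, 1, 2, 3, 4, 5, 6, 7, 8, 9, 11, 12}
Step 18: union(4, 5) -> already same set; set of 4 now {0, 1, 2, 3, 4, 5, 6, 7, 8, 9, 11, 12}
Step 19: union(6, 11) -> already same set; set of 6 now {0, 1, 2, 3, 4, 5, 6, 7, 8, 9, 11, 12}
Step 20: union(4, 6) -> already same set; set of 4 now {0, 1, 2, 3, 4, 5, 6, 7, 8, 9, 11, 12}
Set of 5: {0, 1, 2, 3, 4, 5, 6, 7, 8, 9, 11, 12}; 1 is a member.

Answer: yes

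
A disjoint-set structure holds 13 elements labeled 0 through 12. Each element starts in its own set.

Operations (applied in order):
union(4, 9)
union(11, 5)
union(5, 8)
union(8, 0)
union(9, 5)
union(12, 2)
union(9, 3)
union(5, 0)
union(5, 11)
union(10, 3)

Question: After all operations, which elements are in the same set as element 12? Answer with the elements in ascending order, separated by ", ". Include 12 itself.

Step 1: union(4, 9) -> merged; set of 4 now {4, 9}
Step 2: union(11, 5) -> merged; set of 11 now {5, 11}
Step 3: union(5, 8) -> merged; set of 5 now {5, 8, 11}
Step 4: union(8, 0) -> merged; set of 8 now {0, 5, 8, 11}
Step 5: union(9, 5) -> merged; set of 9 now {0, 4, 5, 8, 9, 11}
Step 6: union(12, 2) -> merged; set of 12 now {2, 12}
Step 7: union(9, 3) -> merged; set of 9 now {0, 3, 4, 5, 8, 9, 11}
Step 8: union(5, 0) -> already same set; set of 5 now {0, 3, 4, 5, 8, 9, 11}
Step 9: union(5, 11) -> already same set; set of 5 now {0, 3, 4, 5, 8, 9, 11}
Step 10: union(10, 3) -> merged; set of 10 now {0, 3, 4, 5, 8, 9, 10, 11}
Component of 12: {2, 12}

Answer: 2, 12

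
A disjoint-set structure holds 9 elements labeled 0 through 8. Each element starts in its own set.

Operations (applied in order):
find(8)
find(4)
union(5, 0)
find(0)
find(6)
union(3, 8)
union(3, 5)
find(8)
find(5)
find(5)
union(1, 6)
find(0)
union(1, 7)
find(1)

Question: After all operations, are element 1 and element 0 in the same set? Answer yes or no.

Step 1: find(8) -> no change; set of 8 is {8}
Step 2: find(4) -> no change; set of 4 is {4}
Step 3: union(5, 0) -> merged; set of 5 now {0, 5}
Step 4: find(0) -> no change; set of 0 is {0, 5}
Step 5: find(6) -> no change; set of 6 is {6}
Step 6: union(3, 8) -> merged; set of 3 now {3, 8}
Step 7: union(3, 5) -> merged; set of 3 now {0, 3, 5, 8}
Step 8: find(8) -> no change; set of 8 is {0, 3, 5, 8}
Step 9: find(5) -> no change; set of 5 is {0, 3, 5, 8}
Step 10: find(5) -> no change; set of 5 is {0, 3, 5, 8}
Step 11: union(1, 6) -> merged; set of 1 now {1, 6}
Step 12: find(0) -> no change; set of 0 is {0, 3, 5, 8}
Step 13: union(1, 7) -> merged; set of 1 now {1, 6, 7}
Step 14: find(1) -> no change; set of 1 is {1, 6, 7}
Set of 1: {1, 6, 7}; 0 is not a member.

Answer: no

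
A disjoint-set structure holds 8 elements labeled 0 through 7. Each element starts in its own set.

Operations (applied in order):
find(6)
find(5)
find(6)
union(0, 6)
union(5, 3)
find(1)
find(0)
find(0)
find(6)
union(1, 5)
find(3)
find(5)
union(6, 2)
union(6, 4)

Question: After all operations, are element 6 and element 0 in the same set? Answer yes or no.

Step 1: find(6) -> no change; set of 6 is {6}
Step 2: find(5) -> no change; set of 5 is {5}
Step 3: find(6) -> no change; set of 6 is {6}
Step 4: union(0, 6) -> merged; set of 0 now {0, 6}
Step 5: union(5, 3) -> merged; set of 5 now {3, 5}
Step 6: find(1) -> no change; set of 1 is {1}
Step 7: find(0) -> no change; set of 0 is {0, 6}
Step 8: find(0) -> no change; set of 0 is {0, 6}
Step 9: find(6) -> no change; set of 6 is {0, 6}
Step 10: union(1, 5) -> merged; set of 1 now {1, 3, 5}
Step 11: find(3) -> no change; set of 3 is {1, 3, 5}
Step 12: find(5) -> no change; set of 5 is {1, 3, 5}
Step 13: union(6, 2) -> merged; set of 6 now {0, 2, 6}
Step 14: union(6, 4) -> merged; set of 6 now {0, 2, 4, 6}
Set of 6: {0, 2, 4, 6}; 0 is a member.

Answer: yes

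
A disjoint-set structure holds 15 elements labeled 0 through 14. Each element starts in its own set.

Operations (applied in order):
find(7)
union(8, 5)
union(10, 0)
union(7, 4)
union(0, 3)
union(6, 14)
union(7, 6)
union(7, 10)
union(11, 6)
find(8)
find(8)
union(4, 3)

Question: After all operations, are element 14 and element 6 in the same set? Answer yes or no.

Answer: yes

Derivation:
Step 1: find(7) -> no change; set of 7 is {7}
Step 2: union(8, 5) -> merged; set of 8 now {5, 8}
Step 3: union(10, 0) -> merged; set of 10 now {0, 10}
Step 4: union(7, 4) -> merged; set of 7 now {4, 7}
Step 5: union(0, 3) -> merged; set of 0 now {0, 3, 10}
Step 6: union(6, 14) -> merged; set of 6 now {6, 14}
Step 7: union(7, 6) -> merged; set of 7 now {4, 6, 7, 14}
Step 8: union(7, 10) -> merged; set of 7 now {0, 3, 4, 6, 7, 10, 14}
Step 9: union(11, 6) -> merged; set of 11 now {0, 3, 4, 6, 7, 10, 11, 14}
Step 10: find(8) -> no change; set of 8 is {5, 8}
Step 11: find(8) -> no change; set of 8 is {5, 8}
Step 12: union(4, 3) -> already same set; set of 4 now {0, 3, 4, 6, 7, 10, 11, 14}
Set of 14: {0, 3, 4, 6, 7, 10, 11, 14}; 6 is a member.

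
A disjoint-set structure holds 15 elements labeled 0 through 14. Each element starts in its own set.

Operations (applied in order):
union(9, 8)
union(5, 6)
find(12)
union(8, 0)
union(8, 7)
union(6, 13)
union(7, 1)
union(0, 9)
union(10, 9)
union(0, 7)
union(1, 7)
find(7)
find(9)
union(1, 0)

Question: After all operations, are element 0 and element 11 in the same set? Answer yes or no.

Step 1: union(9, 8) -> merged; set of 9 now {8, 9}
Step 2: union(5, 6) -> merged; set of 5 now {5, 6}
Step 3: find(12) -> no change; set of 12 is {12}
Step 4: union(8, 0) -> merged; set of 8 now {0, 8, 9}
Step 5: union(8, 7) -> merged; set of 8 now {0, 7, 8, 9}
Step 6: union(6, 13) -> merged; set of 6 now {5, 6, 13}
Step 7: union(7, 1) -> merged; set of 7 now {0, 1, 7, 8, 9}
Step 8: union(0, 9) -> already same set; set of 0 now {0, 1, 7, 8, 9}
Step 9: union(10, 9) -> merged; set of 10 now {0, 1, 7, 8, 9, 10}
Step 10: union(0, 7) -> already same set; set of 0 now {0, 1, 7, 8, 9, 10}
Step 11: union(1, 7) -> already same set; set of 1 now {0, 1, 7, 8, 9, 10}
Step 12: find(7) -> no change; set of 7 is {0, 1, 7, 8, 9, 10}
Step 13: find(9) -> no change; set of 9 is {0, 1, 7, 8, 9, 10}
Step 14: union(1, 0) -> already same set; set of 1 now {0, 1, 7, 8, 9, 10}
Set of 0: {0, 1, 7, 8, 9, 10}; 11 is not a member.

Answer: no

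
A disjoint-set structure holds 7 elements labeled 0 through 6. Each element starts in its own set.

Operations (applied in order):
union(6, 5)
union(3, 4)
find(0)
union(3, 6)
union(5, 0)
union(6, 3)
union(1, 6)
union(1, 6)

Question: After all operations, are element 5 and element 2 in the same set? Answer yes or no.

Answer: no

Derivation:
Step 1: union(6, 5) -> merged; set of 6 now {5, 6}
Step 2: union(3, 4) -> merged; set of 3 now {3, 4}
Step 3: find(0) -> no change; set of 0 is {0}
Step 4: union(3, 6) -> merged; set of 3 now {3, 4, 5, 6}
Step 5: union(5, 0) -> merged; set of 5 now {0, 3, 4, 5, 6}
Step 6: union(6, 3) -> already same set; set of 6 now {0, 3, 4, 5, 6}
Step 7: union(1, 6) -> merged; set of 1 now {0, 1, 3, 4, 5, 6}
Step 8: union(1, 6) -> already same set; set of 1 now {0, 1, 3, 4, 5, 6}
Set of 5: {0, 1, 3, 4, 5, 6}; 2 is not a member.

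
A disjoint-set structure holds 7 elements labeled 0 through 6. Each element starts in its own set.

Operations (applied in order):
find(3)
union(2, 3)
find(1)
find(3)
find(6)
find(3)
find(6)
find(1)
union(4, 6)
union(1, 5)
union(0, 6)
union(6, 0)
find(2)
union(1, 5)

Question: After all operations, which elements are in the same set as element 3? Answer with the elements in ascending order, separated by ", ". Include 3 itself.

Answer: 2, 3

Derivation:
Step 1: find(3) -> no change; set of 3 is {3}
Step 2: union(2, 3) -> merged; set of 2 now {2, 3}
Step 3: find(1) -> no change; set of 1 is {1}
Step 4: find(3) -> no change; set of 3 is {2, 3}
Step 5: find(6) -> no change; set of 6 is {6}
Step 6: find(3) -> no change; set of 3 is {2, 3}
Step 7: find(6) -> no change; set of 6 is {6}
Step 8: find(1) -> no change; set of 1 is {1}
Step 9: union(4, 6) -> merged; set of 4 now {4, 6}
Step 10: union(1, 5) -> merged; set of 1 now {1, 5}
Step 11: union(0, 6) -> merged; set of 0 now {0, 4, 6}
Step 12: union(6, 0) -> already same set; set of 6 now {0, 4, 6}
Step 13: find(2) -> no change; set of 2 is {2, 3}
Step 14: union(1, 5) -> already same set; set of 1 now {1, 5}
Component of 3: {2, 3}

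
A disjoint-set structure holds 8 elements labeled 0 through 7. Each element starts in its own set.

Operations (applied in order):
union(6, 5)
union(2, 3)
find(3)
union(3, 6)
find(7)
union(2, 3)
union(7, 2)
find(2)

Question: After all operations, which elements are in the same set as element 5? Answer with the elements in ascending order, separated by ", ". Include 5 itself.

Answer: 2, 3, 5, 6, 7

Derivation:
Step 1: union(6, 5) -> merged; set of 6 now {5, 6}
Step 2: union(2, 3) -> merged; set of 2 now {2, 3}
Step 3: find(3) -> no change; set of 3 is {2, 3}
Step 4: union(3, 6) -> merged; set of 3 now {2, 3, 5, 6}
Step 5: find(7) -> no change; set of 7 is {7}
Step 6: union(2, 3) -> already same set; set of 2 now {2, 3, 5, 6}
Step 7: union(7, 2) -> merged; set of 7 now {2, 3, 5, 6, 7}
Step 8: find(2) -> no change; set of 2 is {2, 3, 5, 6, 7}
Component of 5: {2, 3, 5, 6, 7}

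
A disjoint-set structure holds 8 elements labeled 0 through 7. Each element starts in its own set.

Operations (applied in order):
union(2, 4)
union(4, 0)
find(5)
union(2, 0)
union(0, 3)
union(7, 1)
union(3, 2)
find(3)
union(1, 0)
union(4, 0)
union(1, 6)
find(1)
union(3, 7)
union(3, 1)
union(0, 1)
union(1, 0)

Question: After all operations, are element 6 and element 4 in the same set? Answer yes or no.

Step 1: union(2, 4) -> merged; set of 2 now {2, 4}
Step 2: union(4, 0) -> merged; set of 4 now {0, 2, 4}
Step 3: find(5) -> no change; set of 5 is {5}
Step 4: union(2, 0) -> already same set; set of 2 now {0, 2, 4}
Step 5: union(0, 3) -> merged; set of 0 now {0, 2, 3, 4}
Step 6: union(7, 1) -> merged; set of 7 now {1, 7}
Step 7: union(3, 2) -> already same set; set of 3 now {0, 2, 3, 4}
Step 8: find(3) -> no change; set of 3 is {0, 2, 3, 4}
Step 9: union(1, 0) -> merged; set of 1 now {0, 1, 2, 3, 4, 7}
Step 10: union(4, 0) -> already same set; set of 4 now {0, 1, 2, 3, 4, 7}
Step 11: union(1, 6) -> merged; set of 1 now {0, 1, 2, 3, 4, 6, 7}
Step 12: find(1) -> no change; set of 1 is {0, 1, 2, 3, 4, 6, 7}
Step 13: union(3, 7) -> already same set; set of 3 now {0, 1, 2, 3, 4, 6, 7}
Step 14: union(3, 1) -> already same set; set of 3 now {0, 1, 2, 3, 4, 6, 7}
Step 15: union(0, 1) -> already same set; set of 0 now {0, 1, 2, 3, 4, 6, 7}
Step 16: union(1, 0) -> already same set; set of 1 now {0, 1, 2, 3, 4, 6, 7}
Set of 6: {0, 1, 2, 3, 4, 6, 7}; 4 is a member.

Answer: yes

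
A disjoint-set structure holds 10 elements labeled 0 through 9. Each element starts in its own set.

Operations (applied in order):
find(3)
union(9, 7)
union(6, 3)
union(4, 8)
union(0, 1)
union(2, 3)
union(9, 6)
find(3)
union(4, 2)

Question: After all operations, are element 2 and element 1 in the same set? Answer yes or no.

Step 1: find(3) -> no change; set of 3 is {3}
Step 2: union(9, 7) -> merged; set of 9 now {7, 9}
Step 3: union(6, 3) -> merged; set of 6 now {3, 6}
Step 4: union(4, 8) -> merged; set of 4 now {4, 8}
Step 5: union(0, 1) -> merged; set of 0 now {0, 1}
Step 6: union(2, 3) -> merged; set of 2 now {2, 3, 6}
Step 7: union(9, 6) -> merged; set of 9 now {2, 3, 6, 7, 9}
Step 8: find(3) -> no change; set of 3 is {2, 3, 6, 7, 9}
Step 9: union(4, 2) -> merged; set of 4 now {2, 3, 4, 6, 7, 8, 9}
Set of 2: {2, 3, 4, 6, 7, 8, 9}; 1 is not a member.

Answer: no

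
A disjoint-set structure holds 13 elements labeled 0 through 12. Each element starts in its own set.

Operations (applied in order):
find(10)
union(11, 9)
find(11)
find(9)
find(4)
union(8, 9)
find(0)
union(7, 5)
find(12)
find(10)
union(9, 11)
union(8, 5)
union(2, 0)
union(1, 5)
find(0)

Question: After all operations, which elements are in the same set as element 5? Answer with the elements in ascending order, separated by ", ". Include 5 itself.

Answer: 1, 5, 7, 8, 9, 11

Derivation:
Step 1: find(10) -> no change; set of 10 is {10}
Step 2: union(11, 9) -> merged; set of 11 now {9, 11}
Step 3: find(11) -> no change; set of 11 is {9, 11}
Step 4: find(9) -> no change; set of 9 is {9, 11}
Step 5: find(4) -> no change; set of 4 is {4}
Step 6: union(8, 9) -> merged; set of 8 now {8, 9, 11}
Step 7: find(0) -> no change; set of 0 is {0}
Step 8: union(7, 5) -> merged; set of 7 now {5, 7}
Step 9: find(12) -> no change; set of 12 is {12}
Step 10: find(10) -> no change; set of 10 is {10}
Step 11: union(9, 11) -> already same set; set of 9 now {8, 9, 11}
Step 12: union(8, 5) -> merged; set of 8 now {5, 7, 8, 9, 11}
Step 13: union(2, 0) -> merged; set of 2 now {0, 2}
Step 14: union(1, 5) -> merged; set of 1 now {1, 5, 7, 8, 9, 11}
Step 15: find(0) -> no change; set of 0 is {0, 2}
Component of 5: {1, 5, 7, 8, 9, 11}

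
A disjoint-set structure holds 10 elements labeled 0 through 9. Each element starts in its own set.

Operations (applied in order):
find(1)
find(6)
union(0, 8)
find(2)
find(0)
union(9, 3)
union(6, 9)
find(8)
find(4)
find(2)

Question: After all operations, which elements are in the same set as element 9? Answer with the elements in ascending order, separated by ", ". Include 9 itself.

Answer: 3, 6, 9

Derivation:
Step 1: find(1) -> no change; set of 1 is {1}
Step 2: find(6) -> no change; set of 6 is {6}
Step 3: union(0, 8) -> merged; set of 0 now {0, 8}
Step 4: find(2) -> no change; set of 2 is {2}
Step 5: find(0) -> no change; set of 0 is {0, 8}
Step 6: union(9, 3) -> merged; set of 9 now {3, 9}
Step 7: union(6, 9) -> merged; set of 6 now {3, 6, 9}
Step 8: find(8) -> no change; set of 8 is {0, 8}
Step 9: find(4) -> no change; set of 4 is {4}
Step 10: find(2) -> no change; set of 2 is {2}
Component of 9: {3, 6, 9}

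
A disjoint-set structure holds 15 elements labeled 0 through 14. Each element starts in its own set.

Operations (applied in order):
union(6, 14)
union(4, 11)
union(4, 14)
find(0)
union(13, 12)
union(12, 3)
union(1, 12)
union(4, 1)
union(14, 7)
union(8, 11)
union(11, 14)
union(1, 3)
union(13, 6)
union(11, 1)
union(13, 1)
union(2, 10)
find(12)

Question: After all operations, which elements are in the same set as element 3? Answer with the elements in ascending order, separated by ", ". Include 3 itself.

Step 1: union(6, 14) -> merged; set of 6 now {6, 14}
Step 2: union(4, 11) -> merged; set of 4 now {4, 11}
Step 3: union(4, 14) -> merged; set of 4 now {4, 6, 11, 14}
Step 4: find(0) -> no change; set of 0 is {0}
Step 5: union(13, 12) -> merged; set of 13 now {12, 13}
Step 6: union(12, 3) -> merged; set of 12 now {3, 12, 13}
Step 7: union(1, 12) -> merged; set of 1 now {1, 3, 12, 13}
Step 8: union(4, 1) -> merged; set of 4 now {1, 3, 4, 6, 11, 12, 13, 14}
Step 9: union(14, 7) -> merged; set of 14 now {1, 3, 4, 6, 7, 11, 12, 13, 14}
Step 10: union(8, 11) -> merged; set of 8 now {1, 3, 4, 6, 7, 8, 11, 12, 13, 14}
Step 11: union(11, 14) -> already same set; set of 11 now {1, 3, 4, 6, 7, 8, 11, 12, 13, 14}
Step 12: union(1, 3) -> already same set; set of 1 now {1, 3, 4, 6, 7, 8, 11, 12, 13, 14}
Step 13: union(13, 6) -> already same set; set of 13 now {1, 3, 4, 6, 7, 8, 11, 12, 13, 14}
Step 14: union(11, 1) -> already same set; set of 11 now {1, 3, 4, 6, 7, 8, 11, 12, 13, 14}
Step 15: union(13, 1) -> already same set; set of 13 now {1, 3, 4, 6, 7, 8, 11, 12, 13, 14}
Step 16: union(2, 10) -> merged; set of 2 now {2, 10}
Step 17: find(12) -> no change; set of 12 is {1, 3, 4, 6, 7, 8, 11, 12, 13, 14}
Component of 3: {1, 3, 4, 6, 7, 8, 11, 12, 13, 14}

Answer: 1, 3, 4, 6, 7, 8, 11, 12, 13, 14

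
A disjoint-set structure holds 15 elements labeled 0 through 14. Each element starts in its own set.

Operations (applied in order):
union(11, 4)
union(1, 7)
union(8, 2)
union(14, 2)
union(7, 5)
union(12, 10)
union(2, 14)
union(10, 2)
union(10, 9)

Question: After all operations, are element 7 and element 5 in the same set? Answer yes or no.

Step 1: union(11, 4) -> merged; set of 11 now {4, 11}
Step 2: union(1, 7) -> merged; set of 1 now {1, 7}
Step 3: union(8, 2) -> merged; set of 8 now {2, 8}
Step 4: union(14, 2) -> merged; set of 14 now {2, 8, 14}
Step 5: union(7, 5) -> merged; set of 7 now {1, 5, 7}
Step 6: union(12, 10) -> merged; set of 12 now {10, 12}
Step 7: union(2, 14) -> already same set; set of 2 now {2, 8, 14}
Step 8: union(10, 2) -> merged; set of 10 now {2, 8, 10, 12, 14}
Step 9: union(10, 9) -> merged; set of 10 now {2, 8, 9, 10, 12, 14}
Set of 7: {1, 5, 7}; 5 is a member.

Answer: yes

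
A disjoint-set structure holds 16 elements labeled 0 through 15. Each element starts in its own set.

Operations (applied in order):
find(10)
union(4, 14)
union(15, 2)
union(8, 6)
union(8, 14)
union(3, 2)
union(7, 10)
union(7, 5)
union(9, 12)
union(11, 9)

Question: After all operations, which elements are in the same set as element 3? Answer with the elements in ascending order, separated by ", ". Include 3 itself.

Step 1: find(10) -> no change; set of 10 is {10}
Step 2: union(4, 14) -> merged; set of 4 now {4, 14}
Step 3: union(15, 2) -> merged; set of 15 now {2, 15}
Step 4: union(8, 6) -> merged; set of 8 now {6, 8}
Step 5: union(8, 14) -> merged; set of 8 now {4, 6, 8, 14}
Step 6: union(3, 2) -> merged; set of 3 now {2, 3, 15}
Step 7: union(7, 10) -> merged; set of 7 now {7, 10}
Step 8: union(7, 5) -> merged; set of 7 now {5, 7, 10}
Step 9: union(9, 12) -> merged; set of 9 now {9, 12}
Step 10: union(11, 9) -> merged; set of 11 now {9, 11, 12}
Component of 3: {2, 3, 15}

Answer: 2, 3, 15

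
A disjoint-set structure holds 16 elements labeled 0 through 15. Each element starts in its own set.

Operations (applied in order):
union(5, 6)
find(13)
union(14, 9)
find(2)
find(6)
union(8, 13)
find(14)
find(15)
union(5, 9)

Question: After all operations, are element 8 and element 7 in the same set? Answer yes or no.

Step 1: union(5, 6) -> merged; set of 5 now {5, 6}
Step 2: find(13) -> no change; set of 13 is {13}
Step 3: union(14, 9) -> merged; set of 14 now {9, 14}
Step 4: find(2) -> no change; set of 2 is {2}
Step 5: find(6) -> no change; set of 6 is {5, 6}
Step 6: union(8, 13) -> merged; set of 8 now {8, 13}
Step 7: find(14) -> no change; set of 14 is {9, 14}
Step 8: find(15) -> no change; set of 15 is {15}
Step 9: union(5, 9) -> merged; set of 5 now {5, 6, 9, 14}
Set of 8: {8, 13}; 7 is not a member.

Answer: no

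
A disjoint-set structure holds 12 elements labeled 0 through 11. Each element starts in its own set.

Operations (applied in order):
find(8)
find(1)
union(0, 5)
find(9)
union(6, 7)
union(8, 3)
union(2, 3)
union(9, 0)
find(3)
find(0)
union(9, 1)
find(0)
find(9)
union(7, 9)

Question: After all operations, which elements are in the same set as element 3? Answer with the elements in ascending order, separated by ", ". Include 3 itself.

Step 1: find(8) -> no change; set of 8 is {8}
Step 2: find(1) -> no change; set of 1 is {1}
Step 3: union(0, 5) -> merged; set of 0 now {0, 5}
Step 4: find(9) -> no change; set of 9 is {9}
Step 5: union(6, 7) -> merged; set of 6 now {6, 7}
Step 6: union(8, 3) -> merged; set of 8 now {3, 8}
Step 7: union(2, 3) -> merged; set of 2 now {2, 3, 8}
Step 8: union(9, 0) -> merged; set of 9 now {0, 5, 9}
Step 9: find(3) -> no change; set of 3 is {2, 3, 8}
Step 10: find(0) -> no change; set of 0 is {0, 5, 9}
Step 11: union(9, 1) -> merged; set of 9 now {0, 1, 5, 9}
Step 12: find(0) -> no change; set of 0 is {0, 1, 5, 9}
Step 13: find(9) -> no change; set of 9 is {0, 1, 5, 9}
Step 14: union(7, 9) -> merged; set of 7 now {0, 1, 5, 6, 7, 9}
Component of 3: {2, 3, 8}

Answer: 2, 3, 8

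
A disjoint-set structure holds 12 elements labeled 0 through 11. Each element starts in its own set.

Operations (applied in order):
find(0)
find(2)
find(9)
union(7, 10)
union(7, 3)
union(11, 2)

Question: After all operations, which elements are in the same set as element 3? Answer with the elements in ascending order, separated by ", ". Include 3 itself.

Answer: 3, 7, 10

Derivation:
Step 1: find(0) -> no change; set of 0 is {0}
Step 2: find(2) -> no change; set of 2 is {2}
Step 3: find(9) -> no change; set of 9 is {9}
Step 4: union(7, 10) -> merged; set of 7 now {7, 10}
Step 5: union(7, 3) -> merged; set of 7 now {3, 7, 10}
Step 6: union(11, 2) -> merged; set of 11 now {2, 11}
Component of 3: {3, 7, 10}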